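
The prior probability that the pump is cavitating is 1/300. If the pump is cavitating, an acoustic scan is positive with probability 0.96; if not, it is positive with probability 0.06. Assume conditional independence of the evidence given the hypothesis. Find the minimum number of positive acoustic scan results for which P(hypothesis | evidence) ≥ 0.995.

Prior odds = (1/300)/(299/300) = 1/299.
Likelihood ratio of a positive = 0.96/0.06 = 16.
Target odds: 0.995 ÷ 0.005 = 199.
Need (1/299) × 16ⁿ ≥ 199, i.e. 16ⁿ ≥ 59501.
16³ = 4096 falls short of 59501 but 16⁴ = 65536 reaches it, so n = 4.

4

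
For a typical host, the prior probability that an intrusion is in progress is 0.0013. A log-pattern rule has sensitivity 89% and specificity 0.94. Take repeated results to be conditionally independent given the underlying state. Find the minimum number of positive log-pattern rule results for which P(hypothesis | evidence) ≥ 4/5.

Prior odds: 0.0013 ÷ 0.9987 = 13/9987.
False-positive rate = 1 − 0.94 = 0.06; likelihood ratio of a positive = 0.89/0.06 = 89/6.
Target posterior odds = 0.8/0.2 = 4.
Need (13/9987) × (89/6)ⁿ ≥ 4, i.e. (89/6)ⁿ ≥ 39948/13.
(89/6)² = 7921/36 falls short of 39948/13 but (89/6)³ = 704969/216 reaches it, so n = 3.

3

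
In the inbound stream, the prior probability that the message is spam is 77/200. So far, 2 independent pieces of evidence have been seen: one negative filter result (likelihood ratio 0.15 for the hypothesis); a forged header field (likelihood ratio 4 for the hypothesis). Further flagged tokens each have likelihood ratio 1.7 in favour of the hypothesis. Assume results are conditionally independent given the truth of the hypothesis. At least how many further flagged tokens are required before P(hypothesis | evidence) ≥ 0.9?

6

Prior odds = 0.385/0.615 = 77/123.
Combined Bayes factor of the evidence already in hand = 0.15 × 4 = 0.6.
Odds after that evidence = (77/123) × 0.6 = 77/205.
Target odds = 0.9/0.1 = 9.
Need 1.7ⁿ ≥ 9 ÷ (77/205) = 1845/77.
1.7⁵ = 1419857/100000 falls short of 1845/77 but 1.7⁶ = 24137569/1000000 reaches it, so n = 6.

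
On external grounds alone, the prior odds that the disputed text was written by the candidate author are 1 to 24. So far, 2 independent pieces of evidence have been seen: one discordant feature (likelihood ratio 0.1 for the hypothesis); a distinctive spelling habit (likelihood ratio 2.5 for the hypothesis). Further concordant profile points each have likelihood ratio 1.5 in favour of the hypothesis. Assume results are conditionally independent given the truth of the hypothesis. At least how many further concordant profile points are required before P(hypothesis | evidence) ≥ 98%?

21

Prior odds = 1/24.
Combined Bayes factor of the evidence already in hand = 0.1 × 2.5 = 0.25.
Odds after that evidence = (1/24) × 0.25 = 1/96.
Target odds = 0.98/0.02 = 49.
Need 1.5ⁿ ≥ 49 ÷ (1/96) = 4704.
1.5²⁰ ≈3325.26 falls short of 4704 but 1.5²¹ ≈4987.89 reaches it, so n = 21.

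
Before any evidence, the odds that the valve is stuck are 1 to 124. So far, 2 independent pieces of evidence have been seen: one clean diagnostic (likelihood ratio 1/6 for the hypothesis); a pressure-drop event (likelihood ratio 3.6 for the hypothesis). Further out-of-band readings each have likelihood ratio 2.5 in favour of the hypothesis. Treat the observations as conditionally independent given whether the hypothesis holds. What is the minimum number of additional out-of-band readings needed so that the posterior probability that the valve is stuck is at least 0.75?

Prior odds = 1/124.
Combined Bayes factor of the evidence already in hand = (1/6) × 3.6 = 0.6.
Odds after that evidence = (1/124) × 0.6 = 3/620.
Target odds = 0.75/0.25 = 3.
Need 2.5ⁿ ≥ 3 ÷ (3/620) = 620.
2.5⁷ = 610.3515625 falls short of 620 but 2.5⁸ = 390625/256 reaches it, so n = 8.

8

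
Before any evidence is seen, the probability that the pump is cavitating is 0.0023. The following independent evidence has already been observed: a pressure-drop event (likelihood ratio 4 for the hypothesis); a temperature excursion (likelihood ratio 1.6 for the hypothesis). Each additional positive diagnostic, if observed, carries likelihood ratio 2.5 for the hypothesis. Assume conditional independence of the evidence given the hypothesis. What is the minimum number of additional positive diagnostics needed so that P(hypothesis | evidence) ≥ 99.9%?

Prior odds = 0.0023/0.9977 = 23/9977.
Combined Bayes factor of the evidence already in hand = 4 × 1.6 = 6.4.
Odds after that evidence = (23/9977) × 6.4 = 736/49885.
Target odds = 0.999/0.001 = 999.
Need 2.5ⁿ ≥ 999 ÷ (736/49885) = 49835115/736.
2.5¹² = 244140625/4096 falls short of 49835115/736 but 2.5¹³ ≈149012 reaches it, so n = 13.

13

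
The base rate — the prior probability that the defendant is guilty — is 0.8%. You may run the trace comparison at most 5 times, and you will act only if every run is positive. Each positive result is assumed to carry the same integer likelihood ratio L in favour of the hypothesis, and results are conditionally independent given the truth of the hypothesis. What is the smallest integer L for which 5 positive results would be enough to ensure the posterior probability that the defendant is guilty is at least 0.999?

11

Prior odds = 0.008/0.992 = 1/124.
Target odds = 0.999/0.001 = 999.
Need L⁵ ≥ 999 ÷ (1/124) = 123876.
10⁵ = 100000 < 123876 ≤ 161051 = 11⁵, so L = 11.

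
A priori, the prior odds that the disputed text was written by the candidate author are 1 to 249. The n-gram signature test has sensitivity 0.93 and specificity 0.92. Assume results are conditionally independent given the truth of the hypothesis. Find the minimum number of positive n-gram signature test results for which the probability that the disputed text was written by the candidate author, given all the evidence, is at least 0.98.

Prior odds = 1/249.
False-positive rate = 1 − 0.92 = 0.08; likelihood ratio of a positive = 0.93/0.08 = 11.625.
Target posterior odds = 0.98/0.02 = 49.
Need (1/249) × 11.625ⁿ ≥ 49, i.e. 11.625ⁿ ≥ 12201.
11.625³ = 804357/512 falls short of 12201 but 11.625⁴ = 74805201/4096 reaches it, so n = 4.

4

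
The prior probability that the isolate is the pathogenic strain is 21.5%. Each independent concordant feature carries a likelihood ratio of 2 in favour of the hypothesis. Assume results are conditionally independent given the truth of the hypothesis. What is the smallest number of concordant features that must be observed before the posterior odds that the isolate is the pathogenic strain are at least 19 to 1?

7

Prior odds = 0.215/0.785 = 43/157.
Likelihood ratio per concordant feature = 2.
Target odds = 19.
Require 2ⁿ ≥ 19 ÷ (43/157) = 2983/43.
2⁶ = 64 falls short of 2983/43 but 2⁷ = 128 reaches it, so n = 7.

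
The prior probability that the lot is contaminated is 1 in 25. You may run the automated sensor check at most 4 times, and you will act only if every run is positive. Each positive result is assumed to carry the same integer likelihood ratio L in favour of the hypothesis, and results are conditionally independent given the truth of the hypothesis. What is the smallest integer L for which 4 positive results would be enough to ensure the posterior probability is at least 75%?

3

Prior odds = 0.04/0.96 = 1/24.
Target odds = 0.75/0.25 = 3.
Need L⁴ ≥ 3 ÷ (1/24) = 72.
2⁴ = 16 < 72 ≤ 81 = 3⁴, so L = 3.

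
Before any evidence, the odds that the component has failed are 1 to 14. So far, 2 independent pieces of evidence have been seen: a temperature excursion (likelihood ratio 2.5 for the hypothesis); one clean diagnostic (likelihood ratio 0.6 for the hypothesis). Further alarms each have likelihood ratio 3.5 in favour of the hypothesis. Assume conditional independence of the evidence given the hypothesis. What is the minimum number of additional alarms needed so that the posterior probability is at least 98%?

Prior odds = 1/14.
Combined Bayes factor of the evidence already in hand = 2.5 × 0.6 = 1.5.
Odds after that evidence = (1/14) × 1.5 = 3/28.
Target odds = 0.98/0.02 = 49.
Need 3.5ⁿ ≥ 49 ÷ (3/28) = 1372/3.
3.5⁴ = 150.0625 falls short of 1372/3 but 3.5⁵ = 525.21875 reaches it, so n = 5.

5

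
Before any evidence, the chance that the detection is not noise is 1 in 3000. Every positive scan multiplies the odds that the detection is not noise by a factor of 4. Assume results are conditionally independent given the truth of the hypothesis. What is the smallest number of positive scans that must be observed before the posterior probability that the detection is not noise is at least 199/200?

10

Prior odds = (1/3000)/(2999/3000) = 1/2999.
Likelihood ratio per positive scan = 4.
Target posterior odds = 0.995/0.005 = 199.
Require 4ⁿ ≥ 199 ÷ (1/2999) = 596801.
4⁹ = 262144 falls short of 596801 but 4¹⁰ = 1048576 reaches it, so n = 10.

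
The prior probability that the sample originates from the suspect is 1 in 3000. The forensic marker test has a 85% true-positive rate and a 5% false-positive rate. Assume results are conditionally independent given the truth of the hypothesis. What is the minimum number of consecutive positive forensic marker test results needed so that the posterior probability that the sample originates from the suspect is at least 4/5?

4

Prior odds: (1/3000) ÷ (2999/3000) = 1/2999.
Likelihood ratio of a positive result = 0.85/0.05 = 17.
Target posterior odds = 0.8/0.2 = 4.
Need (1/2999) × 17ⁿ ≥ 4, i.e. 17ⁿ ≥ 11996.
17³ = 4913 falls short of 11996 but 17⁴ = 83521 reaches it, so n = 4.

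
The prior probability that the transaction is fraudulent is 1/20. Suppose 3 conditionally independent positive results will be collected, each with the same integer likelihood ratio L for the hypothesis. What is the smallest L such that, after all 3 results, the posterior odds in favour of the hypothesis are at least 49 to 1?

Prior odds = 0.05/0.95 = 1/19.
Target odds = 49.
Need L³ ≥ 49 ÷ (1/19) = 931.
9³ = 729 < 931 ≤ 1000 = 10³, so L = 10.

10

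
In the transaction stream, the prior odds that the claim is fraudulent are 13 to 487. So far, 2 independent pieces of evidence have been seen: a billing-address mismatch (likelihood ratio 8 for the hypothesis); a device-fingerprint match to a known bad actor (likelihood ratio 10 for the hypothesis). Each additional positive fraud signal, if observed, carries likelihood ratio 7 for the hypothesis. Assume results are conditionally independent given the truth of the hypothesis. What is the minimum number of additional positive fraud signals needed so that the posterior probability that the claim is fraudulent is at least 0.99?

2

Prior odds = 13/487.
Combined Bayes factor of the evidence already in hand = 8 × 10 = 80.
Odds after that evidence = (13/487) × 80 = 1040/487.
Target odds = 0.99/0.01 = 99.
Need 7ⁿ ≥ 99 ÷ (1040/487) = 48213/1040.
7¹ = 7 falls short of 48213/1040 but 7² = 49 reaches it, so n = 2.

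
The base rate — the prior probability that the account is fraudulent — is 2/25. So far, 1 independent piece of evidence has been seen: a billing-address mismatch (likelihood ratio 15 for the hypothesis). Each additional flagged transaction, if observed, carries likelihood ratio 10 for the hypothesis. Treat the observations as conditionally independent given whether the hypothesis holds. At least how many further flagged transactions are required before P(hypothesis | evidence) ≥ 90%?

Prior odds = 0.08/0.92 = 2/23.
Bayes factor of the evidence already in hand = 15.
Odds after that evidence = (2/23) × 15 = 30/23.
Target odds = 0.9/0.1 = 9.
Need 10ⁿ ≥ 9 ÷ (30/23) = 6.9.
10¹ = 10, which meets the required 6.9; so n = 1.

1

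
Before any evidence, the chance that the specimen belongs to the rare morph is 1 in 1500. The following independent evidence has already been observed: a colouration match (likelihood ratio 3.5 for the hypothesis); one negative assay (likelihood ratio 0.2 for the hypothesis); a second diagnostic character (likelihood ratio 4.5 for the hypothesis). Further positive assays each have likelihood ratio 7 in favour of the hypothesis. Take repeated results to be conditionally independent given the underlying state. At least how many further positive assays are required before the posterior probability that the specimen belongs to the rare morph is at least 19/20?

Prior odds = (1/1500)/(1499/1500) = 1/1499.
Combined Bayes factor of the evidence already in hand = 3.5 × 0.2 × 4.5 = 3.15.
Odds after that evidence = (1/1499) × 3.15 = 63/29980.
Target odds = 0.95/0.05 = 19.
Need 7ⁿ ≥ 19 ÷ (63/29980) = 569620/63.
7⁴ = 2401 falls short of 569620/63 but 7⁵ = 16807 reaches it, so n = 5.

5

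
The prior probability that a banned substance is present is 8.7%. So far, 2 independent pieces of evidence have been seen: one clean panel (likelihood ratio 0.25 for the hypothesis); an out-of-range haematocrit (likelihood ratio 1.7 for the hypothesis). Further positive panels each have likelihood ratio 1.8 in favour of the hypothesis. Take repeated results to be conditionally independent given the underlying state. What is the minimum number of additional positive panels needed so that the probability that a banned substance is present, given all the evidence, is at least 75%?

8

Prior odds = 0.087/0.913 = 87/913.
Combined Bayes factor of the evidence already in hand = 0.25 × 1.7 = 0.425.
Odds after that evidence = (87/913) × 0.425 = 1479/36520.
Target odds = 0.75/0.25 = 3.
Need 1.8ⁿ ≥ 3 ÷ (1479/36520) = 36520/493.
1.8⁷ = 4782969/78125 falls short of 36520/493 but 1.8⁸ = 43046721/390625 reaches it, so n = 8.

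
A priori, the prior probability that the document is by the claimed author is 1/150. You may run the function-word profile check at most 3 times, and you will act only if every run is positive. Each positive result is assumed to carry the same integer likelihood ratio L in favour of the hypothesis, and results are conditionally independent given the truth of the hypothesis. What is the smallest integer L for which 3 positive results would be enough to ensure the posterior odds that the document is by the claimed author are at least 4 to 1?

9

Prior odds = (1/150)/(149/150) = 1/149.
Target odds = 4.
Need L³ ≥ 4 ÷ (1/149) = 596.
8³ = 512 < 596 ≤ 729 = 9³, so L = 9.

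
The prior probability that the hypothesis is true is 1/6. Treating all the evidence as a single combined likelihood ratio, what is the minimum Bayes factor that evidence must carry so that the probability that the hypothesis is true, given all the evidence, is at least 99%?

Prior odds = (1/6)/(5/6) = 0.2.
Target odds = 0.99/0.01 = 99.
Required Bayes factor = 99 ÷ 0.2 = 495.

495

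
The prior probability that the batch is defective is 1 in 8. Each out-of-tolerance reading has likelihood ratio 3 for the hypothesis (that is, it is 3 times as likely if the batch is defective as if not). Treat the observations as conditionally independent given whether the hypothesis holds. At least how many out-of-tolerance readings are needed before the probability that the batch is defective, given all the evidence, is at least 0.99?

Prior odds: 0.125 ÷ 0.875 = 1/7.
Likelihood ratio per out-of-tolerance reading = 3.
Target posterior odds = 0.99/0.01 = 99.
Require 3ⁿ ≥ 99 ÷ (1/7) = 693.
3⁵ = 243 falls short of 693 but 3⁶ = 729 reaches it, so n = 6.

6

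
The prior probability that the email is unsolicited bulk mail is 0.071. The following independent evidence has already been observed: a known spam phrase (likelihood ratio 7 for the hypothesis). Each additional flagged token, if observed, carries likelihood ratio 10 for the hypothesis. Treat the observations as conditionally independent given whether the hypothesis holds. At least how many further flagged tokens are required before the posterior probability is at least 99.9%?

Prior odds = 0.071/0.929 = 71/929.
Bayes factor of the evidence already in hand = 7.
Odds after that evidence = (71/929) × 7 = 497/929.
Target odds = 0.999/0.001 = 999.
Need 10ⁿ ≥ 999 ÷ (497/929) = 928071/497.
10³ = 1000 falls short of 928071/497 but 10⁴ = 10000 reaches it, so n = 4.

4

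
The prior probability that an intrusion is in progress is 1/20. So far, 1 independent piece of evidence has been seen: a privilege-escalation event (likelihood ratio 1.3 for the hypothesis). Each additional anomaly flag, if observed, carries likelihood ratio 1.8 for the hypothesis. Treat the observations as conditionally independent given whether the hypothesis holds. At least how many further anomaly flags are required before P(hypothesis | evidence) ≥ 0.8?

Prior odds = 0.05/0.95 = 1/19.
Bayes factor of the evidence already in hand = 1.3.
Odds after that evidence = (1/19) × 1.3 = 13/190.
Target odds = 0.8/0.2 = 4.
Need 1.8ⁿ ≥ 4 ÷ (13/190) = 760/13.
1.8⁶ = 531441/15625 falls short of 760/13 but 1.8⁷ = 4782969/78125 reaches it, so n = 7.

7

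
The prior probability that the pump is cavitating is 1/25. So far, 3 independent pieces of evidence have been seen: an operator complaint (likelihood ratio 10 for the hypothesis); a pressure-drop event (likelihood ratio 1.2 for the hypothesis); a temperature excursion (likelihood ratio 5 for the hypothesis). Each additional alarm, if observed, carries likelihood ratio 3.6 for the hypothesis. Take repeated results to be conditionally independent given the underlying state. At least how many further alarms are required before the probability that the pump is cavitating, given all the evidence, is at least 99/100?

Prior odds = 0.04/0.96 = 1/24.
Combined Bayes factor of the evidence already in hand = 10 × 1.2 × 5 = 60.
Odds after that evidence = (1/24) × 60 = 2.5.
Target odds = 0.99/0.01 = 99.
Need 3.6ⁿ ≥ 99 ÷ 2.5 = 39.6.
3.6² = 12.96 falls short of 39.6 but 3.6³ = 46.656 reaches it, so n = 3.

3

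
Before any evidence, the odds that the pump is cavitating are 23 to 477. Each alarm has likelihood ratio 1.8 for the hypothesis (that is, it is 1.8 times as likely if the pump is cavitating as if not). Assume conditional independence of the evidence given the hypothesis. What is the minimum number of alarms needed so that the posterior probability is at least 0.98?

Prior odds = 23/477.
Likelihood ratio per alarm = 1.8.
Target posterior odds = 0.98/0.02 = 49.
Need (23/477) × 1.8ⁿ ≥ 49, i.e. 1.8ⁿ ≥ 23373/23.
1.8¹¹ ≈642.684 falls short of 23373/23 but 1.8¹² ≈1156.83 reaches it, so n = 12.

12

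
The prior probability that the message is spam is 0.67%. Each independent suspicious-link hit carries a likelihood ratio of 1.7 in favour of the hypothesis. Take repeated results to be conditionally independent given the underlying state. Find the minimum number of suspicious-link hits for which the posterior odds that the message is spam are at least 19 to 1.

Prior odds: 0.0067 ÷ 0.9933 = 67/9933.
Likelihood ratio per suspicious-link hit = 1.7.
Target odds = 19.
Need (67/9933) × 1.7ⁿ ≥ 19, i.e. 1.7ⁿ ≥ 188727/67.
1.7¹⁴ ≈1683.78 falls short of 188727/67 but 1.7¹⁵ ≈2862.42 reaches it, so n = 15.

15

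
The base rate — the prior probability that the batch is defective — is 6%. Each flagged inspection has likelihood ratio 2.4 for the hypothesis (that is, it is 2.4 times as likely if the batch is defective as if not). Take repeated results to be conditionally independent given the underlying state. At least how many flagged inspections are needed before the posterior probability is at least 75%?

5

Prior odds: 0.06 ÷ 0.94 = 3/47.
Likelihood ratio per flagged inspection = 2.4.
Target posterior odds = 0.75/0.25 = 3.
Require 2.4ⁿ ≥ 3 ÷ (3/47) = 47.
2.4⁴ = 33.1776 falls short of 47 but 2.4⁵ = 79.62624 reaches it, so n = 5.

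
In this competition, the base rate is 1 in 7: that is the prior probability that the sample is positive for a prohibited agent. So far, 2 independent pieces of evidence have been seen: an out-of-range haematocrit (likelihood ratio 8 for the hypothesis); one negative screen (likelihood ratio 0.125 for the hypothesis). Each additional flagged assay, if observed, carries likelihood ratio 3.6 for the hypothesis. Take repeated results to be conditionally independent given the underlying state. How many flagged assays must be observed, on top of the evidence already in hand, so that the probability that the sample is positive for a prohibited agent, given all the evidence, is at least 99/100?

Prior odds = (1/7)/(6/7) = 1/6.
Combined Bayes factor of the evidence already in hand = 8 × 0.125 = 1.
Odds after that evidence = (1/6) × 1 = 1/6.
Target odds = 0.99/0.01 = 99.
Need 3.6ⁿ ≥ 99 ÷ (1/6) = 594.
3.6⁴ = 167.9616 falls short of 594 but 3.6⁵ = 604.66176 reaches it, so n = 5.

5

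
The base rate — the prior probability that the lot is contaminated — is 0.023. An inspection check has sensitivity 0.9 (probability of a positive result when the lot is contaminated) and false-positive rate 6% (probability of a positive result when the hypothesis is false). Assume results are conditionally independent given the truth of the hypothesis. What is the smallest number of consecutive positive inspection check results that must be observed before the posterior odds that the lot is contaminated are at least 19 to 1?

Prior odds: 0.023 ÷ 0.977 = 23/977.
Likelihood ratio of a positive result = 0.9/0.06 = 15.
Target odds = 19.
Need (23/977) × 15ⁿ ≥ 19, i.e. 15ⁿ ≥ 18563/23.
15² = 225 falls short of 18563/23 but 15³ = 3375 reaches it, so n = 3.

3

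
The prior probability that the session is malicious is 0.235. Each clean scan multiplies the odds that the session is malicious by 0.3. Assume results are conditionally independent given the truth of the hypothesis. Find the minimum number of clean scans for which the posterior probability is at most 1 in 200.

4

Prior odds = 0.235/0.765 = 47/153.
Likelihood ratio per clean scan = 0.3.
Target posterior odds = 0.005/0.995 = 1/199.
Need (47/153) × 0.3ⁿ ≤ 1/199, i.e. 0.3ⁿ ≤ 153/9353.
0.3³ = 0.027 is still above 153/9353 but 0.3⁴ = 0.0081 is at or below it, so n = 4.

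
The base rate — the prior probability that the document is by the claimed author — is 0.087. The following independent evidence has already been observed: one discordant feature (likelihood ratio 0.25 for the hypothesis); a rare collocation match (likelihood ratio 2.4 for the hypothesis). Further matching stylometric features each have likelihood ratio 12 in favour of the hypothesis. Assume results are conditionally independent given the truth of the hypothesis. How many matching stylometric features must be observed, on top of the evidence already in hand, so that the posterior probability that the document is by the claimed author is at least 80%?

Prior odds = 0.087/0.913 = 87/913.
Combined Bayes factor of the evidence already in hand = 0.25 × 2.4 = 0.6.
Odds after that evidence = (87/913) × 0.6 = 261/4565.
Target odds = 0.8/0.2 = 4.
Need 12ⁿ ≥ 4 ÷ (261/4565) = 18260/261.
12¹ = 12 falls short of 18260/261 but 12² = 144 reaches it, so n = 2.

2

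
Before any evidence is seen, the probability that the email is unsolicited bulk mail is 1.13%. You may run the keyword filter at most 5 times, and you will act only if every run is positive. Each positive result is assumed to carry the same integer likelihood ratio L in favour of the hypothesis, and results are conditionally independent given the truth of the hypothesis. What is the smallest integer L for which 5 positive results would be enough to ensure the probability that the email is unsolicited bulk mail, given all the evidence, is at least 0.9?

4

Prior odds = 0.0113/0.9887 = 113/9887.
Target odds = 0.9/0.1 = 9.
Need L⁵ ≥ 9 ÷ (113/9887) = 88983/113.
3⁵ = 243 < 88983/113 ≤ 1024 = 4⁵, so L = 4.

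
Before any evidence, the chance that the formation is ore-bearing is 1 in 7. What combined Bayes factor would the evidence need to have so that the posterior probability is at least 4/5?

24

Prior odds = (1/7)/(6/7) = 1/6.
Target odds = 0.8/0.2 = 4.
Required Bayes factor = 4 ÷ (1/6) = 24.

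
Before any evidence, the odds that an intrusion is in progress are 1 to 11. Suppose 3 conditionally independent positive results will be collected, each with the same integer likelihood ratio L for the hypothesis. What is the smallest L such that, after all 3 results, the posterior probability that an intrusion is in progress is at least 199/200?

Prior odds = 1/11.
Target odds = 0.995/0.005 = 199.
Need L³ ≥ 199 ÷ (1/11) = 2189.
12³ = 1728 < 2189 ≤ 2197 = 13³, so L = 13.

13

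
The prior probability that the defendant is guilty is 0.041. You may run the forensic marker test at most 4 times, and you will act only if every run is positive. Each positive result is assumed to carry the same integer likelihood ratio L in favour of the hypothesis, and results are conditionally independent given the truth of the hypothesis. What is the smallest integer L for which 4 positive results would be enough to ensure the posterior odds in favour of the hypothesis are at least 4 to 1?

Prior odds = 0.041/0.959 = 41/959.
Target odds = 4.
Need L⁴ ≥ 4 ÷ (41/959) = 3836/41.
3⁴ = 81 < 3836/41 ≤ 256 = 4⁴, so L = 4.

4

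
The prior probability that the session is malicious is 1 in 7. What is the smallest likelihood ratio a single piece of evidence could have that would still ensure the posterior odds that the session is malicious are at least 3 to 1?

Prior odds = (1/7)/(6/7) = 1/6.
Target odds = 3.
Required Bayes factor = 3 ÷ (1/6) = 18.

18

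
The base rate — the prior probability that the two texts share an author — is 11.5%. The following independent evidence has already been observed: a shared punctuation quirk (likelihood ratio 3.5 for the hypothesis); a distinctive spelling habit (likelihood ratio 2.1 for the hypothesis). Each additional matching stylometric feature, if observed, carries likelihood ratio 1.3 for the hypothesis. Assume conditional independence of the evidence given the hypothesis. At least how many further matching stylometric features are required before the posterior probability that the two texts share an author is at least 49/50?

16

Prior odds = 0.115/0.885 = 23/177.
Combined Bayes factor of the evidence already in hand = 3.5 × 2.1 = 7.35.
Odds after that evidence = (23/177) × 7.35 = 1127/1180.
Target odds = 0.98/0.02 = 49.
Need 1.3ⁿ ≥ 49 ÷ (1127/1180) = 1180/23.
1.3¹⁵ ≈51.1859 falls short of 1180/23 but 1.3¹⁶ ≈66.5417 reaches it, so n = 16.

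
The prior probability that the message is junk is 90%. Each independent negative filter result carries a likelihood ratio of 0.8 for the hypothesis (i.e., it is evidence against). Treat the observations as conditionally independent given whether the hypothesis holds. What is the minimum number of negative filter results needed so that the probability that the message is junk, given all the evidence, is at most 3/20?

Prior odds: 0.9 ÷ 0.1 = 9.
Likelihood ratio per negative filter result = 0.8.
Target odds: 0.15 ÷ 0.85 = 3/17.
Require 0.8ⁿ ≤ 3/17 ÷ 9 = 1/51.
0.8¹⁷ ≈0.022518 is still above 1/51 but 0.8¹⁸ ≈0.0180144 is at or below it, so n = 18.

18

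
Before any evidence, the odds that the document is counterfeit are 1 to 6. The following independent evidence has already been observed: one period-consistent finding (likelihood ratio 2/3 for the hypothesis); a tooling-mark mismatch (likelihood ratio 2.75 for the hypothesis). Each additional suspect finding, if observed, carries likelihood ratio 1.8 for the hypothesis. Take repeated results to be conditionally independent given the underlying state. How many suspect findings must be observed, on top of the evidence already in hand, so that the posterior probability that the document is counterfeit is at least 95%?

Prior odds = 1/6.
Combined Bayes factor of the evidence already in hand = (2/3) × 2.75 = 11/6.
Odds after that evidence = (1/6) × 11/6 = 11/36.
Target odds = 0.95/0.05 = 19.
Need 1.8ⁿ ≥ 19 ÷ (11/36) = 684/11.
1.8⁷ = 4782969/78125 falls short of 684/11 but 1.8⁸ = 43046721/390625 reaches it, so n = 8.

8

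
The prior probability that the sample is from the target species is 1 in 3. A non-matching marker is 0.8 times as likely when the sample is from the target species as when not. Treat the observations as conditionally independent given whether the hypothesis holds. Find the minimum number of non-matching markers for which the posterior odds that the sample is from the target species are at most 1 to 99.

Prior odds = (1/3)/(2/3) = 0.5.
Likelihood ratio per non-matching marker = 0.8.
Target odds = 1/99.
Need 0.5 × 0.8ⁿ ≤ 1/99, i.e. 0.8ⁿ ≤ 2/99.
0.8¹⁷ ≈0.022518 is still above 2/99 but 0.8¹⁸ ≈0.0180144 is at or below it, so n = 18.

18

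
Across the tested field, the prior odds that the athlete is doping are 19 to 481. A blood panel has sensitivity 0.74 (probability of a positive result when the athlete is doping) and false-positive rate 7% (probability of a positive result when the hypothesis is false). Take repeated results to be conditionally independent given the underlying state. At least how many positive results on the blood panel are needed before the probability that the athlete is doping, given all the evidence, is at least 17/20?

3

Prior odds = 19/481.
Likelihood ratio of a positive result = 0.74/0.07 = 74/7.
Target posterior odds = 0.85/0.15 = 17/3.
Require (74/7)ⁿ ≥ 17/3 ÷ (19/481) = 8177/57.
(74/7)² = 5476/49 falls short of 8177/57 but (74/7)³ = 405224/343 reaches it, so n = 3.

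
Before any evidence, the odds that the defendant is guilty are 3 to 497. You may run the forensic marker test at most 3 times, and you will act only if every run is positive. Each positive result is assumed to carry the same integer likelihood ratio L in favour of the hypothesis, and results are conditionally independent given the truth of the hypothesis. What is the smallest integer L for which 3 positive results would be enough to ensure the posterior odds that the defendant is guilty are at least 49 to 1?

21

Prior odds = 3/497.
Target odds = 49.
Need L³ ≥ 49 ÷ (3/497) = 24353/3.
20³ = 8000 < 24353/3 ≤ 9261 = 21³, so L = 21.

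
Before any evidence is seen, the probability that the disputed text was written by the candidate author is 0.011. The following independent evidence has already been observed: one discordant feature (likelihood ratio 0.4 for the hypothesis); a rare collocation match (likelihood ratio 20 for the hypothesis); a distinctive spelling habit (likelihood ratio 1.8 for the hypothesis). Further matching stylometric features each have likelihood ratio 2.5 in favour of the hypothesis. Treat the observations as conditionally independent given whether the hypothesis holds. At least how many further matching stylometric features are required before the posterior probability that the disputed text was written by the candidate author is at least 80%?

Prior odds = 0.011/0.989 = 11/989.
Combined Bayes factor of the evidence already in hand = 0.4 × 20 × 1.8 = 14.4.
Odds after that evidence = (11/989) × 14.4 = 792/4945.
Target odds = 0.8/0.2 = 4.
Need 2.5ⁿ ≥ 4 ÷ (792/4945) = 4945/198.
2.5³ = 15.625 falls short of 4945/198 but 2.5⁴ = 39.0625 reaches it, so n = 4.

4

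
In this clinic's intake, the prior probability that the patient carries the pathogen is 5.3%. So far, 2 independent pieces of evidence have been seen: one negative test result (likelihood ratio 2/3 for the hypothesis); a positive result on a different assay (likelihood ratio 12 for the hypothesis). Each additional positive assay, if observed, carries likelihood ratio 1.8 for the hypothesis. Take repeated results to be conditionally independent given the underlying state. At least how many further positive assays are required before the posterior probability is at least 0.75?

Prior odds = 0.053/0.947 = 53/947.
Combined Bayes factor of the evidence already in hand = (2/3) × 12 = 8.
Odds after that evidence = (53/947) × 8 = 424/947.
Target odds = 0.75/0.25 = 3.
Need 1.8ⁿ ≥ 3 ÷ (424/947) = 2841/424.
1.8³ = 5.832 falls short of 2841/424 but 1.8⁴ = 10.4976 reaches it, so n = 4.

4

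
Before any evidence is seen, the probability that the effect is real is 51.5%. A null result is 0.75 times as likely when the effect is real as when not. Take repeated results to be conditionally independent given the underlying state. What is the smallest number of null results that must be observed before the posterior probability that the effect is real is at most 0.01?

Prior odds = 0.515/0.485 = 103/97.
Likelihood ratio per null result = 0.75.
Target posterior odds = 0.01/0.99 = 1/99.
Require 0.75ⁿ ≤ 1/99 ÷ (103/97) = 97/10197.
0.75¹⁶ ≈0.0100226 is still above 97/10197 but 0.75¹⁷ ≈0.00751695 is at or below it, so n = 17.

17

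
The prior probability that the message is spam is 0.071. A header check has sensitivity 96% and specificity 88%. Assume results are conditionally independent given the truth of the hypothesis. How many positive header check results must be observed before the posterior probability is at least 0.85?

Prior odds = 0.071/0.929 = 71/929.
False-positive rate = 1 − 0.88 = 0.12; likelihood ratio of a positive = 0.96/0.12 = 8.
Target odds: 0.85 ÷ 0.15 = 17/3.
Need (71/929) × 8ⁿ ≥ 17/3, i.e. 8ⁿ ≥ 15793/213.
8² = 64 falls short of 15793/213 but 8³ = 512 reaches it, so n = 3.

3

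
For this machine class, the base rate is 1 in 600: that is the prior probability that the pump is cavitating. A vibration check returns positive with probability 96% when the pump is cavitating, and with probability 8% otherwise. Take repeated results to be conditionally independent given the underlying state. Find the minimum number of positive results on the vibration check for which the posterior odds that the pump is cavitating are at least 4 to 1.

Prior odds = (1/600)/(599/600) = 1/599.
Likelihood ratio of a positive result = 0.96/0.08 = 12.
Target odds = 4.
Need (1/599) × 12ⁿ ≥ 4, i.e. 12ⁿ ≥ 2396.
12³ = 1728 falls short of 2396 but 12⁴ = 20736 reaches it, so n = 4.

4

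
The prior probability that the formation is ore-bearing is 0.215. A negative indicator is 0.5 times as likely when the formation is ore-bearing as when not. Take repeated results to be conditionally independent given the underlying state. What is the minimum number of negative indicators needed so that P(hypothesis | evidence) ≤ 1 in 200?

6

Prior odds: 0.215 ÷ 0.785 = 43/157.
Likelihood ratio per negative indicator = 0.5.
Target odds: 0.005 ÷ 0.995 = 1/199.
Require 0.5ⁿ ≤ 1/199 ÷ (43/157) = 157/8557.
0.5⁵ = 0.03125 is still above 157/8557 but 0.5⁶ = 0.015625 is at or below it, so n = 6.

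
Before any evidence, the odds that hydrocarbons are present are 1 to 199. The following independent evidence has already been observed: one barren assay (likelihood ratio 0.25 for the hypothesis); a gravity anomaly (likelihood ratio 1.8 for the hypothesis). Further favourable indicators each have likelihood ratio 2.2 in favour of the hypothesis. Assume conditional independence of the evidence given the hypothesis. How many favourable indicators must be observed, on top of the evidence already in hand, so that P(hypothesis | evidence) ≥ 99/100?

Prior odds = 1/199.
Combined Bayes factor of the evidence already in hand = 0.25 × 1.8 = 0.45.
Odds after that evidence = (1/199) × 0.45 = 9/3980.
Target odds = 0.99/0.01 = 99.
Need 2.2ⁿ ≥ 99 ÷ (9/3980) = 43780.
2.2¹³ ≈28281 falls short of 43780 but 2.2¹⁴ ≈62218.2 reaches it, so n = 14.

14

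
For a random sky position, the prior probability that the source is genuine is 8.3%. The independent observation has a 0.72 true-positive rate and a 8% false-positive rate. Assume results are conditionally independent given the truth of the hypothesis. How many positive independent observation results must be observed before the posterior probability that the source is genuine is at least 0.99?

4

Prior odds: 0.083 ÷ 0.917 = 83/917.
Likelihood ratio of a positive result = 0.72/0.08 = 9.
Target odds: 0.99 ÷ 0.01 = 99.
Need (83/917) × 9ⁿ ≥ 99, i.e. 9ⁿ ≥ 90783/83.
9³ = 729 falls short of 90783/83 but 9⁴ = 6561 reaches it, so n = 4.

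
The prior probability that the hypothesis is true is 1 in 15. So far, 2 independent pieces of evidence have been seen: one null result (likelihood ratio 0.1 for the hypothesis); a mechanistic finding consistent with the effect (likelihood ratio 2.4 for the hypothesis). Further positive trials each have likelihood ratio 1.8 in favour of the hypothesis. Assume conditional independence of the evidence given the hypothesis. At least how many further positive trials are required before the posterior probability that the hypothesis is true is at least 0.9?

Prior odds = (1/15)/(14/15) = 1/14.
Combined Bayes factor of the evidence already in hand = 0.1 × 2.4 = 0.24.
Odds after that evidence = (1/14) × 0.24 = 3/175.
Target odds = 0.9/0.1 = 9.
Need 1.8ⁿ ≥ 9 ÷ (3/175) = 525.
1.8¹⁰ ≈357.047 falls short of 525 but 1.8¹¹ ≈642.684 reaches it, so n = 11.

11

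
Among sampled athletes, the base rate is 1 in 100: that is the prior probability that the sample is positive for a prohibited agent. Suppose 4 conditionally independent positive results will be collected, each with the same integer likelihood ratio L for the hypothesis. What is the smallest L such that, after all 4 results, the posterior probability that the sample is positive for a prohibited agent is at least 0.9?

6

Prior odds = 0.01/0.99 = 1/99.
Target odds = 0.9/0.1 = 9.
Need L⁴ ≥ 9 ÷ (1/99) = 891.
5⁴ = 625 < 891 ≤ 1296 = 6⁴, so L = 6.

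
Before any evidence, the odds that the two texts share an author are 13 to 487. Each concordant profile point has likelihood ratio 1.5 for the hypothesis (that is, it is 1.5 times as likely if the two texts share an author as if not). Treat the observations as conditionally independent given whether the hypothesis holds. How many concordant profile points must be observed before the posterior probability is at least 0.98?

Prior odds = 13/487.
Likelihood ratio per concordant profile point = 1.5.
Target posterior odds = 0.98/0.02 = 49.
Need (13/487) × 1.5ⁿ ≥ 49, i.e. 1.5ⁿ ≥ 23863/13.
1.5¹⁸ = 387420489/262144 falls short of 23863/13 but 1.5¹⁹ ≈2216.84 reaches it, so n = 19.

19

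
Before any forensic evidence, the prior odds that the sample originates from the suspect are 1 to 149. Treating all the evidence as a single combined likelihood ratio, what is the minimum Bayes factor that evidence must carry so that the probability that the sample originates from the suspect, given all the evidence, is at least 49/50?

7301

Prior odds = 1/149.
Target odds = 0.98/0.02 = 49.
Required Bayes factor = 49 ÷ (1/149) = 7301.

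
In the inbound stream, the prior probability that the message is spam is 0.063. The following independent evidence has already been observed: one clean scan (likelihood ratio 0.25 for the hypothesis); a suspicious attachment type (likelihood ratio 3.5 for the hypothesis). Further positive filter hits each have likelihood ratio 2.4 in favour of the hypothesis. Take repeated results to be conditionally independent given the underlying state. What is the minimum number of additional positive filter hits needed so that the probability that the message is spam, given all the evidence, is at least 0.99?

Prior odds = 0.063/0.937 = 63/937.
Combined Bayes factor of the evidence already in hand = 0.25 × 3.5 = 0.875.
Odds after that evidence = (63/937) × 0.875 = 441/7496.
Target odds = 0.99/0.01 = 99.
Need 2.4ⁿ ≥ 99 ÷ (441/7496) = 82456/49.
2.4⁸ = 429981696/390625 falls short of 82456/49 but 2.4⁹ ≈2641.81 reaches it, so n = 9.

9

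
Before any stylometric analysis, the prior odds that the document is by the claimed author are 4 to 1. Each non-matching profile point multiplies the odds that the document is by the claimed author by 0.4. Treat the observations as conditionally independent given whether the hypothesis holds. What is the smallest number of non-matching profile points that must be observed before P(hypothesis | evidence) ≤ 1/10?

4

Prior odds = 4.
Likelihood ratio per non-matching profile point = 0.4.
Target odds: 0.1 ÷ 0.9 = 1/9.
Require 0.4ⁿ ≤ 1/9 ÷ 4 = 1/36.
0.4³ = 0.064 is still above 1/36 but 0.4⁴ = 0.0256 is at or below it, so n = 4.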